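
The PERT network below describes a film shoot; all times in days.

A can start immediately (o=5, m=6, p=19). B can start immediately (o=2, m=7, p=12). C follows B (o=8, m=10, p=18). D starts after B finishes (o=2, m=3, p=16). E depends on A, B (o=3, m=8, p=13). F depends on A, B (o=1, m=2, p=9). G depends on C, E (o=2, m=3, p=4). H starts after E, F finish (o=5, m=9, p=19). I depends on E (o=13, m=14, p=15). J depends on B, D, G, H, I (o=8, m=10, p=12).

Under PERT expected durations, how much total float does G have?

9 days

te_A = (5 + 4·6 + 19)/6 = 48/6 = 8
te_B = (2 + 4·7 + 12)/6 = 42/6 = 7
te_C = (8 + 4·10 + 18)/6 = 66/6 = 11
te_D = (2 + 4·3 + 16)/6 = 30/6 = 5
te_E = (3 + 4·8 + 13)/6 = 48/6 = 8
te_F = (1 + 4·2 + 9)/6 = 18/6 = 3
te_G = (2 + 4·3 + 4)/6 = 18/6 = 3
te_H = (5 + 4·9 + 19)/6 = 60/6 = 10
te_I = (13 + 4·14 + 15)/6 = 84/6 = 14
te_J = (8 + 4·10 + 12)/6 = 60/6 = 10

Forward pass:
ES_A = 0; EF_A = 8
ES_B = 0; EF_B = 7
ES_C = 7; EF_C = 7+11 = 18
ES_D = 7; EF_D = 7+5 = 12
ES_E = max(EF_A=8, EF_B=7) = 8; EF_E = 8+8 = 16
ES_F = max(EF_A=8, EF_B=7) = 8; EF_F = 8+3 = 11
ES_G = max(EF_C=18, EF_E=16) = 18; EF_G = 18+3 = 21
ES_H = max(EF_E=16, EF_F=11) = 16; EF_H = 16+10 = 26
ES_I = 16; EF_I = 16+14 = 30
ES_J = max(EF_B=7, EF_D=12, EF_G=21, EF_H=26, EF_I=30) = 30; EF_J = 30+10 = 40
Expected project duration μ = 40 days. Critical path: A → E → I → J.

Backward pass:
LF_J = 40; LS_J = 40−10 = 30
LF_I = LS_J = 30; LS_I = 30−14 = 16
LF_H = LS_J = 30; LS_H = 30−10 = 20
LF_G = LS_J = 30; LS_G = 30−3 = 27
LF_F = LS_H = 20; LS_F = 20−3 = 17
LF_E = min(LS_G=27, LS_H=20, LS_I=16) = 16; LS_E = 16−8 = 8
LF_D = LS_J = 30; LS_D = 30−5 = 25
LF_C = LS_G = 27; LS_C = 27−11 = 16
LF_B = min(LS_C=16, LS_D=25, LS_E=8, LS_F=17, LS_J=30) = 8; LS_B = 8−7 = 1
LF_A = min(LS_E=8, LS_F=17) = 8; LS_A = 8−8 = 0
Slack_G = LS_G − ES_G = 27 − 18 = 9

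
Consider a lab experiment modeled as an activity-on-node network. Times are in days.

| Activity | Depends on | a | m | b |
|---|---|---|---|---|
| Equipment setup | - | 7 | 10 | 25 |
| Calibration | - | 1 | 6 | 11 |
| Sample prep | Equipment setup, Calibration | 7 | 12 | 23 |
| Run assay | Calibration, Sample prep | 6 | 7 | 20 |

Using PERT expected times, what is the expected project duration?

te_Equipment setup = (7 + 4·10 + 25)/6 = 72/6 = 12
te_Calibration = (1 + 4·6 + 11)/6 = 36/6 = 6
te_Sample prep = (7 + 4·12 + 23)/6 = 78/6 = 13
te_Run assay = (6 + 4·7 + 20)/6 = 54/6 = 9

Forward pass:
ES_Equipment setup = 0; EF_Equipment setup = 12
ES_Calibration = 0; EF_Calibration = 6
ES_Sample prep = max(EF_Equipment setup=12, EF_Calibration=6) = 12; EF_Sample prep = 12+13 = 25
ES_Run assay = max(EF_Calibration=6, EF_Sample prep=25) = 25; EF_Run assay = 25+9 = 34
Expected project duration μ = 34 days. Critical path: Equipment setup → Sample prep → Run assay.

34 days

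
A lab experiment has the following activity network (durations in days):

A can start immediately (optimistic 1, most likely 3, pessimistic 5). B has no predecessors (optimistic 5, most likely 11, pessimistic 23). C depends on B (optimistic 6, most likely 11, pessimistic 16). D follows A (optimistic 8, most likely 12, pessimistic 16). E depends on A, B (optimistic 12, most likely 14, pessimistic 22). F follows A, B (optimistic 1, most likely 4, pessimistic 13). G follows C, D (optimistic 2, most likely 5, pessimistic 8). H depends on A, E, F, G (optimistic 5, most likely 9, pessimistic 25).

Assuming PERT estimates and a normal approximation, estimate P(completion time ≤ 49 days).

te_A = (1 + 4·3 + 5)/6 = 18/6 = 3; σ²_A = ((5−1)/6)² = 0.444
te_B = (5 + 4·11 + 23)/6 = 72/6 = 12; σ²_B = ((23−5)/6)² = 9.000
te_C = (6 + 4·11 + 16)/6 = 66/6 = 11; σ²_C = ((16−6)/6)² = 2.778
te_D = (8 + 4·12 + 16)/6 = 72/6 = 12; σ²_D = ((16−8)/6)² = 1.778
te_E = (12 + 4·14 + 22)/6 = 90/6 = 15; σ²_E = ((22−12)/6)² = 2.778
te_F = (1 + 4·4 + 13)/6 = 30/6 = 5; σ²_F = ((13−1)/6)² = 4.000
te_G = (2 + 4·5 + 8)/6 = 30/6 = 5; σ²_G = ((8−2)/6)² = 1.000
te_H = (5 + 4·9 + 25)/6 = 66/6 = 11; σ²_H = ((25−5)/6)² = 11.111

Forward pass:
ES_A = 0; EF_A = 3
ES_B = 0; EF_B = 12
ES_C = 12; EF_C = 12+11 = 23
ES_D = 3; EF_D = 3+12 = 15
ES_E = max(EF_A=3, EF_B=12) = 12; EF_E = 12+15 = 27
ES_F = max(EF_A=3, EF_B=12) = 12; EF_F = 12+5 = 17
ES_G = max(EF_C=23, EF_D=15) = 23; EF_G = 23+5 = 28
ES_H = max(EF_A=3, EF_E=27, EF_F=17, EF_G=28) = 28; EF_H = 28+11 = 39
Expected project duration μ = 39 days. Critical path: B → C → G → H.

Variance along critical path = 9.000 + 2.778 + 1.000 + 11.111 = 23.889; σ = √23.889 = 4.888 days.
Z = (49 − 39) / 4.888 = 2.046
P(T ≤ 49) = Φ(2.046) ≈ 0.980

0.980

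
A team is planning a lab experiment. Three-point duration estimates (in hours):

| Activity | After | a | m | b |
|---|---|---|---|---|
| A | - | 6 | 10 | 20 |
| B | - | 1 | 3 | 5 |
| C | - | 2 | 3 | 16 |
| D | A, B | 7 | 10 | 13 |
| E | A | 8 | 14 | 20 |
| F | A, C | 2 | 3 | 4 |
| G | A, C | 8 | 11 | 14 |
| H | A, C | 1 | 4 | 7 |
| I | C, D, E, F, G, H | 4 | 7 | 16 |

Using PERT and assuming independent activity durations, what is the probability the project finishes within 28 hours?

0.086

te_A = (6 + 4·10 + 20)/6 = 66/6 = 11; σ²_A = ((20−6)/6)² = 5.444
te_B = (1 + 4·3 + 5)/6 = 18/6 = 3; σ²_B = ((5−1)/6)² = 0.444
te_C = (2 + 4·3 + 16)/6 = 30/6 = 5; σ²_C = ((16−2)/6)² = 5.444
te_D = (7 + 4·10 + 13)/6 = 60/6 = 10; σ²_D = ((13−7)/6)² = 1.000
te_E = (8 + 4·14 + 20)/6 = 84/6 = 14; σ²_E = ((20−8)/6)² = 4.000
te_F = (2 + 4·3 + 4)/6 = 18/6 = 3; σ²_F = ((4−2)/6)² = 0.111
te_G = (8 + 4·11 + 14)/6 = 66/6 = 11; σ²_G = ((14−8)/6)² = 1.000
te_H = (1 + 4·4 + 7)/6 = 24/6 = 4; σ²_H = ((7−1)/6)² = 1.000
te_I = (4 + 4·7 + 16)/6 = 48/6 = 8; σ²_I = ((16−4)/6)² = 4.000

Forward pass:
ES_A = 0; EF_A = 11
ES_B = 0; EF_B = 3
ES_C = 0; EF_C = 5
ES_D = max(EF_A=11, EF_B=3) = 11; EF_D = 11+10 = 21
ES_E = 11; EF_E = 11+14 = 25
ES_F = max(EF_A=11, EF_C=5) = 11; EF_F = 11+3 = 14
ES_G = max(EF_A=11, EF_C=5) = 11; EF_G = 11+11 = 22
ES_H = max(EF_A=11, EF_C=5) = 11; EF_H = 11+4 = 15
ES_I = max(EF_C=5, EF_D=21, EF_E=25, EF_F=14, EF_G=22, EF_H=15) = 25; EF_I = 25+8 = 33
Expected project duration μ = 33 hours. Critical path: A → E → I.

Variance along critical path = 5.444 + 4.000 + 4.000 = 13.444; σ = √13.444 = 3.667 hours.
Z = (28 − 33) / 3.667 = -1.364
P(T ≤ 28) = Φ(-1.364) ≈ 0.086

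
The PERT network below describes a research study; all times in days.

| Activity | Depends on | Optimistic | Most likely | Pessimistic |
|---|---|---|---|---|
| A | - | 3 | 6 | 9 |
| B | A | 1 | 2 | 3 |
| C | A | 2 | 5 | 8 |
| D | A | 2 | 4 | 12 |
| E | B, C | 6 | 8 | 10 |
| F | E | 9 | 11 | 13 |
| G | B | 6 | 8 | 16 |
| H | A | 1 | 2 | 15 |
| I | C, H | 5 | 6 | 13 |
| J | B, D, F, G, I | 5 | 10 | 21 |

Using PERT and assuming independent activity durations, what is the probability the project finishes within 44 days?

0.829

te_A = (3 + 4·6 + 9)/6 = 36/6 = 6; σ²_A = ((9−3)/6)² = 1.000
te_B = (1 + 4·2 + 3)/6 = 12/6 = 2; σ²_B = ((3−1)/6)² = 0.111
te_C = (2 + 4·5 + 8)/6 = 30/6 = 5; σ²_C = ((8−2)/6)² = 1.000
te_D = (2 + 4·4 + 12)/6 = 30/6 = 5; σ²_D = ((12−2)/6)² = 2.778
te_E = (6 + 4·8 + 10)/6 = 48/6 = 8; σ²_E = ((10−6)/6)² = 0.444
te_F = (9 + 4·11 + 13)/6 = 66/6 = 11; σ²_F = ((13−9)/6)² = 0.444
te_G = (6 + 4·8 + 16)/6 = 54/6 = 9; σ²_G = ((16−6)/6)² = 2.778
te_H = (1 + 4·2 + 15)/6 = 24/6 = 4; σ²_H = ((15−1)/6)² = 5.444
te_I = (5 + 4·6 + 13)/6 = 42/6 = 7; σ²_I = ((13−5)/6)² = 1.778
te_J = (5 + 4·10 + 21)/6 = 66/6 = 11; σ²_J = ((21−5)/6)² = 7.111

Forward pass:
ES_A = 0; EF_A = 6
ES_B = 6; EF_B = 6+2 = 8
ES_C = 6; EF_C = 6+5 = 11
ES_D = 6; EF_D = 6+5 = 11
ES_E = max(EF_B=8, EF_C=11) = 11; EF_E = 11+8 = 19
ES_F = 19; EF_F = 19+11 = 30
ES_G = 8; EF_G = 8+9 = 17
ES_H = 6; EF_H = 6+4 = 10
ES_I = max(EF_C=11, EF_H=10) = 11; EF_I = 11+7 = 18
ES_J = max(EF_B=8, EF_D=11, EF_F=30, EF_G=17, EF_I=18) = 30; EF_J = 30+11 = 41
Expected project duration μ = 41 days. Critical path: A → C → E → F → J.

Variance along critical path = 1.000 + 1.000 + 0.444 + 0.444 + 7.111 = 10.000; σ = √10.000 = 3.162 days.
Z = (44 − 41) / 3.162 = 0.949
P(T ≤ 44) = Φ(0.949) ≈ 0.829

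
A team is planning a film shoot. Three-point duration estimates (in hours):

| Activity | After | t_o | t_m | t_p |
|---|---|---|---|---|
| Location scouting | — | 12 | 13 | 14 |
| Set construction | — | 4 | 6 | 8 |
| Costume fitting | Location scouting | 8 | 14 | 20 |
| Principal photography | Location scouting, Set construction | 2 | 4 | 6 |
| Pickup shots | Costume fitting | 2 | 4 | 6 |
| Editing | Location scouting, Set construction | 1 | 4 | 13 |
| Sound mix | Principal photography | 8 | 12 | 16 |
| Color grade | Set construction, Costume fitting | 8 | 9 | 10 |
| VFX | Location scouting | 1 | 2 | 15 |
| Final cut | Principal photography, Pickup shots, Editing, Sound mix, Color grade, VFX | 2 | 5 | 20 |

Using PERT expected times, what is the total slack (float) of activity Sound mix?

te_Location scouting = (12 + 4·13 + 14)/6 = 78/6 = 13
te_Set construction = (4 + 4·6 + 8)/6 = 36/6 = 6
te_Costume fitting = (8 + 4·14 + 20)/6 = 84/6 = 14
te_Principal photography = (2 + 4·4 + 6)/6 = 24/6 = 4
te_Pickup shots = (2 + 4·4 + 6)/6 = 24/6 = 4
te_Editing = (1 + 4·4 + 13)/6 = 30/6 = 5
te_Sound mix = (8 + 4·12 + 16)/6 = 72/6 = 12
te_Color grade = (8 + 4·9 + 10)/6 = 54/6 = 9
te_VFX = (1 + 4·2 + 15)/6 = 24/6 = 4
te_Final cut = (2 + 4·5 + 20)/6 = 42/6 = 7

Forward pass:
ES_Location scouting = 0; EF_Location scouting = 13
ES_Set construction = 0; EF_Set construction = 6
ES_Costume fitting = 13; EF_Costume fitting = 13+14 = 27
ES_Principal photography = max(EF_Location scouting=13, EF_Set construction=6) = 13; EF_Principal photography = 13+4 = 17
ES_Pickup shots = 27; EF_Pickup shots = 27+4 = 31
ES_Editing = max(EF_Location scouting=13, EF_Set construction=6) = 13; EF_Editing = 13+5 = 18
ES_Sound mix = 17; EF_Sound mix = 17+12 = 29
ES_Color grade = max(EF_Set construction=6, EF_Costume fitting=27) = 27; EF_Color grade = 27+9 = 36
ES_VFX = 13; EF_VFX = 13+4 = 17
ES_Final cut = max(EF_Principal photography=17, EF_Pickup shots=31, EF_Editing=18, EF_Sound mix=29, EF_Color grade=36, EF_VFX=17) = 36; EF_Final cut = 36+7 = 43
Expected project duration μ = 43 hours. Critical path: Location scouting → Costume fitting → Color grade → Final cut.

Backward pass:
LF_Final cut = 43; LS_Final cut = 43−7 = 36
LF_VFX = LS_Final cut = 36; LS_VFX = 36−4 = 32
LF_Color grade = LS_Final cut = 36; LS_Color grade = 36−9 = 27
LF_Sound mix = LS_Final cut = 36; LS_Sound mix = 36−12 = 24
LF_Editing = LS_Final cut = 36; LS_Editing = 36−5 = 31
LF_Pickup shots = LS_Final cut = 36; LS_Pickup shots = 36−4 = 32
LF_Principal photography = min(LS_Sound mix=24, LS_Final cut=36) = 24; LS_Principal photography = 24−4 = 20
LF_Costume fitting = min(LS_Pickup shots=32, LS_Color grade=27) = 27; LS_Costume fitting = 27−14 = 13
LF_Set construction = min(LS_Principal photography=20, LS_Editing=31, LS_Color grade=27) = 20; LS_Set construction = 20−6 = 14
LF_Location scouting = min(LS_Costume fitting=13, LS_Principal photography=20, LS_Editing=31, LS_VFX=32) = 13; LS_Location scouting = 13−13 = 0
Slack_Sound mix = LS_Sound mix − ES_Sound mix = 24 − 17 = 7

7 hours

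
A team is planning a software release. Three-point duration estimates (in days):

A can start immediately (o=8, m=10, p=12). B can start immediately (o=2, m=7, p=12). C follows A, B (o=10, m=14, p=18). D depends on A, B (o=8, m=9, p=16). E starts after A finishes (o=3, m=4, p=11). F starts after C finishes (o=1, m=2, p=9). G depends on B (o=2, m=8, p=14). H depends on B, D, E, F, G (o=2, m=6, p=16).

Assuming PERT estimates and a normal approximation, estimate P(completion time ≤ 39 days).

te_A = (8 + 4·10 + 12)/6 = 60/6 = 10; σ²_A = ((12−8)/6)² = 0.444
te_B = (2 + 4·7 + 12)/6 = 42/6 = 7; σ²_B = ((12−2)/6)² = 2.778
te_C = (10 + 4·14 + 18)/6 = 84/6 = 14; σ²_C = ((18−10)/6)² = 1.778
te_D = (8 + 4·9 + 16)/6 = 60/6 = 10; σ²_D = ((16−8)/6)² = 1.778
te_E = (3 + 4·4 + 11)/6 = 30/6 = 5; σ²_E = ((11−3)/6)² = 1.778
te_F = (1 + 4·2 + 9)/6 = 18/6 = 3; σ²_F = ((9−1)/6)² = 1.778
te_G = (2 + 4·8 + 14)/6 = 48/6 = 8; σ²_G = ((14−2)/6)² = 4.000
te_H = (2 + 4·6 + 16)/6 = 42/6 = 7; σ²_H = ((16−2)/6)² = 5.444

Forward pass:
ES_A = 0; EF_A = 10
ES_B = 0; EF_B = 7
ES_C = max(EF_A=10, EF_B=7) = 10; EF_C = 10+14 = 24
ES_D = max(EF_A=10, EF_B=7) = 10; EF_D = 10+10 = 20
ES_E = 10; EF_E = 10+5 = 15
ES_F = 24; EF_F = 24+3 = 27
ES_G = 7; EF_G = 7+8 = 15
ES_H = max(EF_B=7, EF_D=20, EF_E=15, EF_F=27, EF_G=15) = 27; EF_H = 27+7 = 34
Expected project duration μ = 34 days. Critical path: A → C → F → H.

Variance along critical path = 0.444 + 1.778 + 1.778 + 5.444 = 9.444; σ = √9.444 = 3.073 days.
Z = (39 − 34) / 3.073 = 1.627
P(T ≤ 39) = Φ(1.627) ≈ 0.948

0.948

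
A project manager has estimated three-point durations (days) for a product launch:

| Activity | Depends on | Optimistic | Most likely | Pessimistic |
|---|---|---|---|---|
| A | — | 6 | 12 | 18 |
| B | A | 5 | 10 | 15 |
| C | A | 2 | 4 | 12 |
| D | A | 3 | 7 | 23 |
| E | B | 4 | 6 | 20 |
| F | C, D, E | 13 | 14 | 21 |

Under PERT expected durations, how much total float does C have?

te_A = (6 + 4·12 + 18)/6 = 72/6 = 12
te_B = (5 + 4·10 + 15)/6 = 60/6 = 10
te_C = (2 + 4·4 + 12)/6 = 30/6 = 5
te_D = (3 + 4·7 + 23)/6 = 54/6 = 9
te_E = (4 + 4·6 + 20)/6 = 48/6 = 8
te_F = (13 + 4·14 + 21)/6 = 90/6 = 15

Forward pass:
ES_A = 0; EF_A = 12
ES_B = 12; EF_B = 12+10 = 22
ES_C = 12; EF_C = 12+5 = 17
ES_D = 12; EF_D = 12+9 = 21
ES_E = 22; EF_E = 22+8 = 30
ES_F = max(EF_C=17, EF_D=21, EF_E=30) = 30; EF_F = 30+15 = 45
Expected project duration μ = 45 days. Critical path: A → B → E → F.

Backward pass:
LF_F = 45; LS_F = 45−15 = 30
LF_E = LS_F = 30; LS_E = 30−8 = 22
LF_D = LS_F = 30; LS_D = 30−9 = 21
LF_C = LS_F = 30; LS_C = 30−5 = 25
LF_B = LS_E = 22; LS_B = 22−10 = 12
LF_A = min(LS_B=12, LS_C=25, LS_D=21) = 12; LS_A = 12−12 = 0
Slack_C = LS_C − ES_C = 25 − 12 = 13

13 days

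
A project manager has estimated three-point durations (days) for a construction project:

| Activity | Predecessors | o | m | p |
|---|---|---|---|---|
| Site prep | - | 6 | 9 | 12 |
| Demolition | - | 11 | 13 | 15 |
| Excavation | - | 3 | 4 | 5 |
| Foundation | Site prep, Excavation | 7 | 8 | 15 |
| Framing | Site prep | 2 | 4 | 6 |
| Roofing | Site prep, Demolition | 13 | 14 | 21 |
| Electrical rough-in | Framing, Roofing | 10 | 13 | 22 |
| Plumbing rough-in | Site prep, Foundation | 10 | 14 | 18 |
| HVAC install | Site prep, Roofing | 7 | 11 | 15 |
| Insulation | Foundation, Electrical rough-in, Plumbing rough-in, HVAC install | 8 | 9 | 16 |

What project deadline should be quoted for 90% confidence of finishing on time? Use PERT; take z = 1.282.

te_Site prep = (6 + 4·9 + 12)/6 = 54/6 = 9; σ²_Site prep = ((12−6)/6)² = 1.000
te_Demolition = (11 + 4·13 + 15)/6 = 78/6 = 13; σ²_Demolition = ((15−11)/6)² = 0.444
te_Excavation = (3 + 4·4 + 5)/6 = 24/6 = 4; σ²_Excavation = ((5−3)/6)² = 0.111
te_Foundation = (7 + 4·8 + 15)/6 = 54/6 = 9; σ²_Foundation = ((15−7)/6)² = 1.778
te_Framing = (2 + 4·4 + 6)/6 = 24/6 = 4; σ²_Framing = ((6−2)/6)² = 0.444
te_Roofing = (13 + 4·14 + 21)/6 = 90/6 = 15; σ²_Roofing = ((21−13)/6)² = 1.778
te_Electrical rough-in = (10 + 4·13 + 22)/6 = 84/6 = 14; σ²_Electrical rough-in = ((22−10)/6)² = 4.000
te_Plumbing rough-in = (10 + 4·14 + 18)/6 = 84/6 = 14; σ²_Plumbing rough-in = ((18−10)/6)² = 1.778
te_HVAC install = (7 + 4·11 + 15)/6 = 66/6 = 11; σ²_HVAC install = ((15−7)/6)² = 1.778
te_Insulation = (8 + 4·9 + 16)/6 = 60/6 = 10; σ²_Insulation = ((16−8)/6)² = 1.778

Forward pass:
ES_Site prep = 0; EF_Site prep = 9
ES_Demolition = 0; EF_Demolition = 13
ES_Excavation = 0; EF_Excavation = 4
ES_Foundation = max(EF_Site prep=9, EF_Excavation=4) = 9; EF_Foundation = 9+9 = 18
ES_Framing = 9; EF_Framing = 9+4 = 13
ES_Roofing = max(EF_Site prep=9, EF_Demolition=13) = 13; EF_Roofing = 13+15 = 28
ES_Electrical rough-in = max(EF_Framing=13, EF_Roofing=28) = 28; EF_Electrical rough-in = 28+14 = 42
ES_Plumbing rough-in = max(EF_Site prep=9, EF_Foundation=18) = 18; EF_Plumbing rough-in = 18+14 = 32
ES_HVAC install = max(EF_Site prep=9, EF_Roofing=28) = 28; EF_HVAC install = 28+11 = 39
ES_Insulation = max(EF_Foundation=18, EF_Electrical rough-in=42, EF_Plumbing rough-in=32, EF_HVAC install=39) = 42; EF_Insulation = 42+10 = 52
Expected project duration μ = 52 days. Critical path: Demolition → Roofing → Electrical rough-in → Insulation.

Variance along critical path = 0.444 + 1.778 + 4.000 + 1.778 = 8.000; σ = 2.828 days.
D = μ + z·σ = 52 + 1.282·2.828 = 55.6 days

55.6 days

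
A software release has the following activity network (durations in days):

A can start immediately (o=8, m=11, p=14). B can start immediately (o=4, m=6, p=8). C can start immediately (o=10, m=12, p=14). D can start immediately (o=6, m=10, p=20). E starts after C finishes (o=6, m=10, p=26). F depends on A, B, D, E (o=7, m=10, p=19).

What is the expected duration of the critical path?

te_A = (8 + 4·11 + 14)/6 = 66/6 = 11
te_B = (4 + 4·6 + 8)/6 = 36/6 = 6
te_C = (10 + 4·12 + 14)/6 = 72/6 = 12
te_D = (6 + 4·10 + 20)/6 = 66/6 = 11
te_E = (6 + 4·10 + 26)/6 = 72/6 = 12
te_F = (7 + 4·10 + 19)/6 = 66/6 = 11

Forward pass:
ES_A = 0; EF_A = 11
ES_B = 0; EF_B = 6
ES_C = 0; EF_C = 12
ES_D = 0; EF_D = 11
ES_E = 12; EF_E = 12+12 = 24
ES_F = max(EF_A=11, EF_B=6, EF_D=11, EF_E=24) = 24; EF_F = 24+11 = 35
Expected project duration μ = 35 days. Critical path: C → E → F.

35 days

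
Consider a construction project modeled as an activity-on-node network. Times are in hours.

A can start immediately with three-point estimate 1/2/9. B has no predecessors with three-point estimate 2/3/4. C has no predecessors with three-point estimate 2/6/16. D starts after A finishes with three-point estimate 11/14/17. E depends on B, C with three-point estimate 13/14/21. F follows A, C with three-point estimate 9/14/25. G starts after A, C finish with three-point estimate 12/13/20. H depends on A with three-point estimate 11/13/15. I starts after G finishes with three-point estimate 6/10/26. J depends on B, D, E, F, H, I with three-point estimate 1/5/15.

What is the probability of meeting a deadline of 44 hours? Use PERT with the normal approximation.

te_A = (1 + 4·2 + 9)/6 = 18/6 = 3; σ²_A = ((9−1)/6)² = 1.778
te_B = (2 + 4·3 + 4)/6 = 18/6 = 3; σ²_B = ((4−2)/6)² = 0.111
te_C = (2 + 4·6 + 16)/6 = 42/6 = 7; σ²_C = ((16−2)/6)² = 5.444
te_D = (11 + 4·14 + 17)/6 = 84/6 = 14; σ²_D = ((17−11)/6)² = 1.000
te_E = (13 + 4·14 + 21)/6 = 90/6 = 15; σ²_E = ((21−13)/6)² = 1.778
te_F = (9 + 4·14 + 25)/6 = 90/6 = 15; σ²_F = ((25−9)/6)² = 7.111
te_G = (12 + 4·13 + 20)/6 = 84/6 = 14; σ²_G = ((20−12)/6)² = 1.778
te_H = (11 + 4·13 + 15)/6 = 78/6 = 13; σ²_H = ((15−11)/6)² = 0.444
te_I = (6 + 4·10 + 26)/6 = 72/6 = 12; σ²_I = ((26−6)/6)² = 11.111
te_J = (1 + 4·5 + 15)/6 = 36/6 = 6; σ²_J = ((15−1)/6)² = 5.444

Forward pass:
ES_A = 0; EF_A = 3
ES_B = 0; EF_B = 3
ES_C = 0; EF_C = 7
ES_D = 3; EF_D = 3+14 = 17
ES_E = max(EF_B=3, EF_C=7) = 7; EF_E = 7+15 = 22
ES_F = max(EF_A=3, EF_C=7) = 7; EF_F = 7+15 = 22
ES_G = max(EF_A=3, EF_C=7) = 7; EF_G = 7+14 = 21
ES_H = 3; EF_H = 3+13 = 16
ES_I = 21; EF_I = 21+12 = 33
ES_J = max(EF_B=3, EF_D=17, EF_E=22, EF_F=22, EF_H=16, EF_I=33) = 33; EF_J = 33+6 = 39
Expected project duration μ = 39 hours. Critical path: C → G → I → J.

Variance along critical path = 5.444 + 1.778 + 11.111 + 5.444 = 23.778; σ = √23.778 = 4.876 hours.
Z = (44 − 39) / 4.876 = 1.025
P(T ≤ 44) = Φ(1.025) ≈ 0.847

0.847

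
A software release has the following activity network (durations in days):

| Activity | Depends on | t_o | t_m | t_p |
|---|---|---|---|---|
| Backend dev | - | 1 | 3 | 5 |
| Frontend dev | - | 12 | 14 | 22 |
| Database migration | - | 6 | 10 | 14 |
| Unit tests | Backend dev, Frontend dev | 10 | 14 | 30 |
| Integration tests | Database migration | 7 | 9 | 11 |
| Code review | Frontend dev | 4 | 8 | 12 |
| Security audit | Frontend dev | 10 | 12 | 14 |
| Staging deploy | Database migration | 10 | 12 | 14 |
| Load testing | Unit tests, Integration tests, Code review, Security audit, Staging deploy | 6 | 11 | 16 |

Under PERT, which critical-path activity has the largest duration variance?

te_Backend dev = (1 + 4·3 + 5)/6 = 18/6 = 3; σ²_Backend dev = ((5−1)/6)² = 0.444
te_Frontend dev = (12 + 4·14 + 22)/6 = 90/6 = 15; σ²_Frontend dev = ((22−12)/6)² = 2.778
te_Database migration = (6 + 4·10 + 14)/6 = 60/6 = 10; σ²_Database migration = ((14−6)/6)² = 1.778
te_Unit tests = (10 + 4·14 + 30)/6 = 96/6 = 16; σ²_Unit tests = ((30−10)/6)² = 11.111
te_Integration tests = (7 + 4·9 + 11)/6 = 54/6 = 9; σ²_Integration tests = ((11−7)/6)² = 0.444
te_Code review = (4 + 4·8 + 12)/6 = 48/6 = 8; σ²_Code review = ((12−4)/6)² = 1.778
te_Security audit = (10 + 4·12 + 14)/6 = 72/6 = 12; σ²_Security audit = ((14−10)/6)² = 0.444
te_Staging deploy = (10 + 4·12 + 14)/6 = 72/6 = 12; σ²_Staging deploy = ((14−10)/6)² = 0.444
te_Load testing = (6 + 4·11 + 16)/6 = 66/6 = 11; σ²_Load testing = ((16−6)/6)² = 2.778

Forward pass:
ES_Backend dev = 0; EF_Backend dev = 3
ES_Frontend dev = 0; EF_Frontend dev = 15
ES_Database migration = 0; EF_Database migration = 10
ES_Unit tests = max(EF_Backend dev=3, EF_Frontend dev=15) = 15; EF_Unit tests = 15+16 = 31
ES_Integration tests = 10; EF_Integration tests = 10+9 = 19
ES_Code review = 15; EF_Code review = 15+8 = 23
ES_Security audit = 15; EF_Security audit = 15+12 = 27
ES_Staging deploy = 10; EF_Staging deploy = 10+12 = 22
ES_Load testing = max(EF_Unit tests=31, EF_Integration tests=19, EF_Code review=23, EF_Security audit=27, EF_Staging deploy=22) = 31; EF_Load testing = 31+11 = 42
Expected project duration μ = 42 days. Critical path: Frontend dev → Unit tests → Load testing.

Variances on critical path: σ²_Frontend dev=2.778, σ²_Unit tests=11.111, σ²_Load testing=2.778.
Largest is σ²_Unit tests = 11.111.

Unit tests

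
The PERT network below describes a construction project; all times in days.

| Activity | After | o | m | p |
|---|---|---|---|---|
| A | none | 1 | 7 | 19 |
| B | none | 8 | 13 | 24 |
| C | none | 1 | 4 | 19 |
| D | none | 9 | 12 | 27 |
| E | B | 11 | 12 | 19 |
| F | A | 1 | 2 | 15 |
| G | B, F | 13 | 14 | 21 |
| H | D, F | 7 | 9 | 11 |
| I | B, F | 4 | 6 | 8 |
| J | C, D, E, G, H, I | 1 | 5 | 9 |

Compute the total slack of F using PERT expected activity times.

te_A = (1 + 4·7 + 19)/6 = 48/6 = 8
te_B = (8 + 4·13 + 24)/6 = 84/6 = 14
te_C = (1 + 4·4 + 19)/6 = 36/6 = 6
te_D = (9 + 4·12 + 27)/6 = 84/6 = 14
te_E = (11 + 4·12 + 19)/6 = 78/6 = 13
te_F = (1 + 4·2 + 15)/6 = 24/6 = 4
te_G = (13 + 4·14 + 21)/6 = 90/6 = 15
te_H = (7 + 4·9 + 11)/6 = 54/6 = 9
te_I = (4 + 4·6 + 8)/6 = 36/6 = 6
te_J = (1 + 4·5 + 9)/6 = 30/6 = 5

Forward pass:
ES_A = 0; EF_A = 8
ES_B = 0; EF_B = 14
ES_C = 0; EF_C = 6
ES_D = 0; EF_D = 14
ES_E = 14; EF_E = 14+13 = 27
ES_F = 8; EF_F = 8+4 = 12
ES_G = max(EF_B=14, EF_F=12) = 14; EF_G = 14+15 = 29
ES_H = max(EF_D=14, EF_F=12) = 14; EF_H = 14+9 = 23
ES_I = max(EF_B=14, EF_F=12) = 14; EF_I = 14+6 = 20
ES_J = max(EF_C=6, EF_D=14, EF_E=27, EF_G=29, EF_H=23, EF_I=20) = 29; EF_J = 29+5 = 34
Expected project duration μ = 34 days. Critical path: B → G → J.

Backward pass:
LF_J = 34; LS_J = 34−5 = 29
LF_I = LS_J = 29; LS_I = 29−6 = 23
LF_H = LS_J = 29; LS_H = 29−9 = 20
LF_G = LS_J = 29; LS_G = 29−15 = 14
LF_F = min(LS_G=14, LS_H=20, LS_I=23) = 14; LS_F = 14−4 = 10
LF_E = LS_J = 29; LS_E = 29−13 = 16
LF_D = min(LS_H=20, LS_J=29) = 20; LS_D = 20−14 = 6
LF_C = LS_J = 29; LS_C = 29−6 = 23
LF_B = min(LS_E=16, LS_G=14, LS_I=23) = 14; LS_B = 14−14 = 0
LF_A = LS_F = 10; LS_A = 10−8 = 2
Slack_F = LS_F − ES_F = 10 − 8 = 2

2 days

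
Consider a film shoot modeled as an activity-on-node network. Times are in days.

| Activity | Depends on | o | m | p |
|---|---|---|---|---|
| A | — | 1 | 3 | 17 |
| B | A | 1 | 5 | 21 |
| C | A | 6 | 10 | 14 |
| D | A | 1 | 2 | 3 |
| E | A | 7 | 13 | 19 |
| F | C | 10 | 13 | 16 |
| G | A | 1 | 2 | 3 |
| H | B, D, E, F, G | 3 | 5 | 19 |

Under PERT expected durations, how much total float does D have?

21 days

te_A = (1 + 4·3 + 17)/6 = 30/6 = 5
te_B = (1 + 4·5 + 21)/6 = 42/6 = 7
te_C = (6 + 4·10 + 14)/6 = 60/6 = 10
te_D = (1 + 4·2 + 3)/6 = 12/6 = 2
te_E = (7 + 4·13 + 19)/6 = 78/6 = 13
te_F = (10 + 4·13 + 16)/6 = 78/6 = 13
te_G = (1 + 4·2 + 3)/6 = 12/6 = 2
te_H = (3 + 4·5 + 19)/6 = 42/6 = 7

Forward pass:
ES_A = 0; EF_A = 5
ES_B = 5; EF_B = 5+7 = 12
ES_C = 5; EF_C = 5+10 = 15
ES_D = 5; EF_D = 5+2 = 7
ES_E = 5; EF_E = 5+13 = 18
ES_F = 15; EF_F = 15+13 = 28
ES_G = 5; EF_G = 5+2 = 7
ES_H = max(EF_B=12, EF_D=7, EF_E=18, EF_F=28, EF_G=7) = 28; EF_H = 28+7 = 35
Expected project duration μ = 35 days. Critical path: A → C → F → H.

Backward pass:
LF_H = 35; LS_H = 35−7 = 28
LF_G = LS_H = 28; LS_G = 28−2 = 26
LF_F = LS_H = 28; LS_F = 28−13 = 15
LF_E = LS_H = 28; LS_E = 28−13 = 15
LF_D = LS_H = 28; LS_D = 28−2 = 26
LF_C = LS_F = 15; LS_C = 15−10 = 5
LF_B = LS_H = 28; LS_B = 28−7 = 21
LF_A = min(LS_B=21, LS_C=5, LS_D=26, LS_E=15, LS_G=26) = 5; LS_A = 5−5 = 0
Slack_D = LS_D − ES_D = 26 − 5 = 21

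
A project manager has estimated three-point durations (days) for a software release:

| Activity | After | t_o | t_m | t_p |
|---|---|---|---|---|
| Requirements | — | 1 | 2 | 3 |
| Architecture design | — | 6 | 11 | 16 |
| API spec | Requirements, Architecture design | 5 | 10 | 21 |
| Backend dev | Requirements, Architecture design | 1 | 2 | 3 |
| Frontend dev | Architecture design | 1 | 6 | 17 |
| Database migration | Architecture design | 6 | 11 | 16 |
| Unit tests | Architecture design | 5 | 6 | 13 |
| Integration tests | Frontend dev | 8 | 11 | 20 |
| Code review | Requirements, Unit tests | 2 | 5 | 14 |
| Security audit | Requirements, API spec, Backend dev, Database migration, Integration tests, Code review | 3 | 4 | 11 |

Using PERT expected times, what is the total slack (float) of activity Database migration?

8 days

te_Requirements = (1 + 4·2 + 3)/6 = 12/6 = 2
te_Architecture design = (6 + 4·11 + 16)/6 = 66/6 = 11
te_API spec = (5 + 4·10 + 21)/6 = 66/6 = 11
te_Backend dev = (1 + 4·2 + 3)/6 = 12/6 = 2
te_Frontend dev = (1 + 4·6 + 17)/6 = 42/6 = 7
te_Database migration = (6 + 4·11 + 16)/6 = 66/6 = 11
te_Unit tests = (5 + 4·6 + 13)/6 = 42/6 = 7
te_Integration tests = (8 + 4·11 + 20)/6 = 72/6 = 12
te_Code review = (2 + 4·5 + 14)/6 = 36/6 = 6
te_Security audit = (3 + 4·4 + 11)/6 = 30/6 = 5

Forward pass:
ES_Requirements = 0; EF_Requirements = 2
ES_Architecture design = 0; EF_Architecture design = 11
ES_API spec = max(EF_Requirements=2, EF_Architecture design=11) = 11; EF_API spec = 11+11 = 22
ES_Backend dev = max(EF_Requirements=2, EF_Architecture design=11) = 11; EF_Backend dev = 11+2 = 13
ES_Frontend dev = 11; EF_Frontend dev = 11+7 = 18
ES_Database migration = 11; EF_Database migration = 11+11 = 22
ES_Unit tests = 11; EF_Unit tests = 11+7 = 18
ES_Integration tests = 18; EF_Integration tests = 18+12 = 30
ES_Code review = max(EF_Requirements=2, EF_Unit tests=18) = 18; EF_Code review = 18+6 = 24
ES_Security audit = max(EF_Requirements=2, EF_API spec=22, EF_Backend dev=13, EF_Database migration=22, EF_Integration tests=30, EF_Code review=24) = 30; EF_Security audit = 30+5 = 35
Expected project duration μ = 35 days. Critical path: Architecture design → Frontend dev → Integration tests → Security audit.

Backward pass:
LF_Security audit = 35; LS_Security audit = 35−5 = 30
LF_Code review = LS_Security audit = 30; LS_Code review = 30−6 = 24
LF_Integration tests = LS_Security audit = 30; LS_Integration tests = 30−12 = 18
LF_Unit tests = LS_Code review = 24; LS_Unit tests = 24−7 = 17
LF_Database migration = LS_Security audit = 30; LS_Database migration = 30−11 = 19
LF_Frontend dev = LS_Integration tests = 18; LS_Frontend dev = 18−7 = 11
LF_Backend dev = LS_Security audit = 30; LS_Backend dev = 30−2 = 28
LF_API spec = LS_Security audit = 30; LS_API spec = 30−11 = 19
LF_Architecture design = min(LS_API spec=19, LS_Backend dev=28, LS_Frontend dev=11, LS_Database migration=19, LS_Unit tests=17) = 11; LS_Architecture design = 11−11 = 0
LF_Requirements = min(LS_API spec=19, LS_Backend dev=28, LS_Code review=24, LS_Security audit=30) = 19; LS_Requirements = 19−2 = 17
Slack_Database migration = LS_Database migration − ES_Database migration = 19 − 11 = 8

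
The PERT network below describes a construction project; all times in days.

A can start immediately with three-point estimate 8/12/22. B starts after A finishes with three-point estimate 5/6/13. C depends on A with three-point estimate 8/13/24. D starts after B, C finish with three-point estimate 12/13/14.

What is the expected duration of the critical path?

te_A = (8 + 4·12 + 22)/6 = 78/6 = 13
te_B = (5 + 4·6 + 13)/6 = 42/6 = 7
te_C = (8 + 4·13 + 24)/6 = 84/6 = 14
te_D = (12 + 4·13 + 14)/6 = 78/6 = 13

Forward pass:
ES_A = 0; EF_A = 13
ES_B = 13; EF_B = 13+7 = 20
ES_C = 13; EF_C = 13+14 = 27
ES_D = max(EF_B=20, EF_C=27) = 27; EF_D = 27+13 = 40
Expected project duration μ = 40 days. Critical path: A → C → D.

40 days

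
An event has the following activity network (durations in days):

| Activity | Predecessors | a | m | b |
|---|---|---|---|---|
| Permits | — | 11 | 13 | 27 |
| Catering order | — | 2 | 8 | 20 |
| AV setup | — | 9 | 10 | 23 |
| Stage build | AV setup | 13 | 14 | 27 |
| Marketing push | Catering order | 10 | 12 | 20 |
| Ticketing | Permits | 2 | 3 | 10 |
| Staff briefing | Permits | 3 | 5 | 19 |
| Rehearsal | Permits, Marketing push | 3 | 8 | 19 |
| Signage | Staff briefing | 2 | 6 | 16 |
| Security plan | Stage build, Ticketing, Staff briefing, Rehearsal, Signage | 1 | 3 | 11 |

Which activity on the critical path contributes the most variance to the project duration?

Catering order

te_Permits = (11 + 4·13 + 27)/6 = 90/6 = 15; σ²_Permits = ((27−11)/6)² = 7.111
te_Catering order = (2 + 4·8 + 20)/6 = 54/6 = 9; σ²_Catering order = ((20−2)/6)² = 9.000
te_AV setup = (9 + 4·10 + 23)/6 = 72/6 = 12; σ²_AV setup = ((23−9)/6)² = 5.444
te_Stage build = (13 + 4·14 + 27)/6 = 96/6 = 16; σ²_Stage build = ((27−13)/6)² = 5.444
te_Marketing push = (10 + 4·12 + 20)/6 = 78/6 = 13; σ²_Marketing push = ((20−10)/6)² = 2.778
te_Ticketing = (2 + 4·3 + 10)/6 = 24/6 = 4; σ²_Ticketing = ((10−2)/6)² = 1.778
te_Staff briefing = (3 + 4·5 + 19)/6 = 42/6 = 7; σ²_Staff briefing = ((19−3)/6)² = 7.111
te_Rehearsal = (3 + 4·8 + 19)/6 = 54/6 = 9; σ²_Rehearsal = ((19−3)/6)² = 7.111
te_Signage = (2 + 4·6 + 16)/6 = 42/6 = 7; σ²_Signage = ((16−2)/6)² = 5.444
te_Security plan = (1 + 4·3 + 11)/6 = 24/6 = 4; σ²_Security plan = ((11−1)/6)² = 2.778

Forward pass:
ES_Permits = 0; EF_Permits = 15
ES_Catering order = 0; EF_Catering order = 9
ES_AV setup = 0; EF_AV setup = 12
ES_Stage build = 12; EF_Stage build = 12+16 = 28
ES_Marketing push = 9; EF_Marketing push = 9+13 = 22
ES_Ticketing = 15; EF_Ticketing = 15+4 = 19
ES_Staff briefing = 15; EF_Staff briefing = 15+7 = 22
ES_Rehearsal = max(EF_Permits=15, EF_Marketing push=22) = 22; EF_Rehearsal = 22+9 = 31
ES_Signage = 22; EF_Signage = 22+7 = 29
ES_Security plan = max(EF_Stage build=28, EF_Ticketing=19, EF_Staff briefing=22, EF_Rehearsal=31, EF_Signage=29) = 31; EF_Security plan = 31+4 = 35
Expected project duration μ = 35 days. Critical path: Catering order → Marketing push → Rehearsal → Security plan.

Variances on critical path: σ²_Catering order=9.000, σ²_Marketing push=2.778, σ²_Rehearsal=7.111, σ²_Security plan=2.778.
Largest is σ²_Catering order = 9.000.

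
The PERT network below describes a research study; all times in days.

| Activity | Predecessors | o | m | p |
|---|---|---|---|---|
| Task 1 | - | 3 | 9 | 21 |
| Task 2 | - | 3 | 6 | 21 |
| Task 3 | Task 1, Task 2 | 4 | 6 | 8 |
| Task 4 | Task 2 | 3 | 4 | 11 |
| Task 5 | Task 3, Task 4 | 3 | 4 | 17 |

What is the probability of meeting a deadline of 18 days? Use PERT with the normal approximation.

te_Task 1 = (3 + 4·9 + 21)/6 = 60/6 = 10; σ²_Task 1 = ((21−3)/6)² = 9.000
te_Task 2 = (3 + 4·6 + 21)/6 = 48/6 = 8; σ²_Task 2 = ((21−3)/6)² = 9.000
te_Task 3 = (4 + 4·6 + 8)/6 = 36/6 = 6; σ²_Task 3 = ((8−4)/6)² = 0.444
te_Task 4 = (3 + 4·4 + 11)/6 = 30/6 = 5; σ²_Task 4 = ((11−3)/6)² = 1.778
te_Task 5 = (3 + 4·4 + 17)/6 = 36/6 = 6; σ²_Task 5 = ((17−3)/6)² = 5.444

Forward pass:
ES_Task 1 = 0; EF_Task 1 = 10
ES_Task 2 = 0; EF_Task 2 = 8
ES_Task 3 = max(EF_Task 1=10, EF_Task 2=8) = 10; EF_Task 3 = 10+6 = 16
ES_Task 4 = 8; EF_Task 4 = 8+5 = 13
ES_Task 5 = max(EF_Task 3=16, EF_Task 4=13) = 16; EF_Task 5 = 16+6 = 22
Expected project duration μ = 22 days. Critical path: Task 1 → Task 3 → Task 5.

Variance along critical path = 9.000 + 0.444 + 5.444 = 14.889; σ = √14.889 = 3.859 days.
Z = (18 − 22) / 3.859 = -1.037
P(T ≤ 18) = Φ(-1.037) ≈ 0.150

0.150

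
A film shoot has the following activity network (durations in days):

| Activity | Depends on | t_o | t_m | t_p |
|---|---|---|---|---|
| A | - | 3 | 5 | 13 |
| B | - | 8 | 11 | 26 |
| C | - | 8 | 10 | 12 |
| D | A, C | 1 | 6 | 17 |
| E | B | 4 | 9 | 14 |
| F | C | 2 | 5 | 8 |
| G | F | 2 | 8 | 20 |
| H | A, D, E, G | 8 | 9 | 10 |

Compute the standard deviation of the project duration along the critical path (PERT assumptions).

3.25 days

te_A = (3 + 4·5 + 13)/6 = 36/6 = 6; σ²_A = ((13−3)/6)² = 2.778
te_B = (8 + 4·11 + 26)/6 = 78/6 = 13; σ²_B = ((26−8)/6)² = 9.000
te_C = (8 + 4·10 + 12)/6 = 60/6 = 10; σ²_C = ((12−8)/6)² = 0.444
te_D = (1 + 4·6 + 17)/6 = 42/6 = 7; σ²_D = ((17−1)/6)² = 7.111
te_E = (4 + 4·9 + 14)/6 = 54/6 = 9; σ²_E = ((14−4)/6)² = 2.778
te_F = (2 + 4·5 + 8)/6 = 30/6 = 5; σ²_F = ((8−2)/6)² = 1.000
te_G = (2 + 4·8 + 20)/6 = 54/6 = 9; σ²_G = ((20−2)/6)² = 9.000
te_H = (8 + 4·9 + 10)/6 = 54/6 = 9; σ²_H = ((10−8)/6)² = 0.111

Forward pass:
ES_A = 0; EF_A = 6
ES_B = 0; EF_B = 13
ES_C = 0; EF_C = 10
ES_D = max(EF_A=6, EF_C=10) = 10; EF_D = 10+7 = 17
ES_E = 13; EF_E = 13+9 = 22
ES_F = 10; EF_F = 10+5 = 15
ES_G = 15; EF_G = 15+9 = 24
ES_H = max(EF_A=6, EF_D=17, EF_E=22, EF_G=24) = 24; EF_H = 24+9 = 33
Expected project duration μ = 33 days. Critical path: C → F → G → H.

Variance along critical path = 0.444 + 1.000 + 9.000 + 0.111 = 10.556
σ = √10.556 = 3.249 days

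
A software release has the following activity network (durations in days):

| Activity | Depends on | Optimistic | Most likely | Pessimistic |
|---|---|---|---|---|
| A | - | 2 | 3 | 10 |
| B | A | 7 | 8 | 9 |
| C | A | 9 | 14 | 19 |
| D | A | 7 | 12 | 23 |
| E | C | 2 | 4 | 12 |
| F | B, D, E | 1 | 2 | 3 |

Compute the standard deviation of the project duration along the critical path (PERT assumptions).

te_A = (2 + 4·3 + 10)/6 = 24/6 = 4; σ²_A = ((10−2)/6)² = 1.778
te_B = (7 + 4·8 + 9)/6 = 48/6 = 8; σ²_B = ((9−7)/6)² = 0.111
te_C = (9 + 4·14 + 19)/6 = 84/6 = 14; σ²_C = ((19−9)/6)² = 2.778
te_D = (7 + 4·12 + 23)/6 = 78/6 = 13; σ²_D = ((23−7)/6)² = 7.111
te_E = (2 + 4·4 + 12)/6 = 30/6 = 5; σ²_E = ((12−2)/6)² = 2.778
te_F = (1 + 4·2 + 3)/6 = 12/6 = 2; σ²_F = ((3−1)/6)² = 0.111

Forward pass:
ES_A = 0; EF_A = 4
ES_B = 4; EF_B = 4+8 = 12
ES_C = 4; EF_C = 4+14 = 18
ES_D = 4; EF_D = 4+13 = 17
ES_E = 18; EF_E = 18+5 = 23
ES_F = max(EF_B=12, EF_D=17, EF_E=23) = 23; EF_F = 23+2 = 25
Expected project duration μ = 25 days. Critical path: A → C → E → F.

Variance along critical path = 1.778 + 2.778 + 2.778 + 0.111 = 7.444
σ = √7.444 = 2.728 days

2.73 days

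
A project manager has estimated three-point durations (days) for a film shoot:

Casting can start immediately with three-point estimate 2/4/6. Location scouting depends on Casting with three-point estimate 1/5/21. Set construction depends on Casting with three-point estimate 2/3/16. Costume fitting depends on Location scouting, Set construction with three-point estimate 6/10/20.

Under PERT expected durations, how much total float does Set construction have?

te_Casting = (2 + 4·4 + 6)/6 = 24/6 = 4
te_Location scouting = (1 + 4·5 + 21)/6 = 42/6 = 7
te_Set construction = (2 + 4·3 + 16)/6 = 30/6 = 5
te_Costume fitting = (6 + 4·10 + 20)/6 = 66/6 = 11

Forward pass:
ES_Casting = 0; EF_Casting = 4
ES_Location scouting = 4; EF_Location scouting = 4+7 = 11
ES_Set construction = 4; EF_Set construction = 4+5 = 9
ES_Costume fitting = max(EF_Location scouting=11, EF_Set construction=9) = 11; EF_Costume fitting = 11+11 = 22
Expected project duration μ = 22 days. Critical path: Casting → Location scouting → Costume fitting.

Backward pass:
LF_Costume fitting = 22; LS_Costume fitting = 22−11 = 11
LF_Set construction = LS_Costume fitting = 11; LS_Set construction = 11−5 = 6
LF_Location scouting = LS_Costume fitting = 11; LS_Location scouting = 11−7 = 4
LF_Casting = min(LS_Location scouting=4, LS_Set construction=6) = 4; LS_Casting = 4−4 = 0
Slack_Set construction = LS_Set construction − ES_Set construction = 6 − 4 = 2

2 days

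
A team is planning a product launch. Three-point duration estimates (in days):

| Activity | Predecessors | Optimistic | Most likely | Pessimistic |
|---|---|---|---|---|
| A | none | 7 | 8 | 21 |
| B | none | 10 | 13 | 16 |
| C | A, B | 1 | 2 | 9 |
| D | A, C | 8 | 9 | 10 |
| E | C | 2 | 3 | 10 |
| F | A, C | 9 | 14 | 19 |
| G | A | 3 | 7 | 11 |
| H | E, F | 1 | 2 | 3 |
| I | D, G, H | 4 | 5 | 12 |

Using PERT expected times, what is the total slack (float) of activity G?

te_A = (7 + 4·8 + 21)/6 = 60/6 = 10
te_B = (10 + 4·13 + 16)/6 = 78/6 = 13
te_C = (1 + 4·2 + 9)/6 = 18/6 = 3
te_D = (8 + 4·9 + 10)/6 = 54/6 = 9
te_E = (2 + 4·3 + 10)/6 = 24/6 = 4
te_F = (9 + 4·14 + 19)/6 = 84/6 = 14
te_G = (3 + 4·7 + 11)/6 = 42/6 = 7
te_H = (1 + 4·2 + 3)/6 = 12/6 = 2
te_I = (4 + 4·5 + 12)/6 = 36/6 = 6

Forward pass:
ES_A = 0; EF_A = 10
ES_B = 0; EF_B = 13
ES_C = max(EF_A=10, EF_B=13) = 13; EF_C = 13+3 = 16
ES_D = max(EF_A=10, EF_C=16) = 16; EF_D = 16+9 = 25
ES_E = 16; EF_E = 16+4 = 20
ES_F = max(EF_A=10, EF_C=16) = 16; EF_F = 16+14 = 30
ES_G = 10; EF_G = 10+7 = 17
ES_H = max(EF_E=20, EF_F=30) = 30; EF_H = 30+2 = 32
ES_I = max(EF_D=25, EF_G=17, EF_H=32) = 32; EF_I = 32+6 = 38
Expected project duration μ = 38 days. Critical path: B → C → F → H → I.

Backward pass:
LF_I = 38; LS_I = 38−6 = 32
LF_H = LS_I = 32; LS_H = 32−2 = 30
LF_G = LS_I = 32; LS_G = 32−7 = 25
LF_F = LS_H = 30; LS_F = 30−14 = 16
LF_E = LS_H = 30; LS_E = 30−4 = 26
LF_D = LS_I = 32; LS_D = 32−9 = 23
LF_C = min(LS_D=23, LS_E=26, LS_F=16) = 16; LS_C = 16−3 = 13
LF_B = LS_C = 13; LS_B = 13−13 = 0
LF_A = min(LS_C=13, LS_D=23, LS_F=16, LS_G=25) = 13; LS_A = 13−10 = 3
Slack_G = LS_G − ES_G = 25 − 10 = 15

15 days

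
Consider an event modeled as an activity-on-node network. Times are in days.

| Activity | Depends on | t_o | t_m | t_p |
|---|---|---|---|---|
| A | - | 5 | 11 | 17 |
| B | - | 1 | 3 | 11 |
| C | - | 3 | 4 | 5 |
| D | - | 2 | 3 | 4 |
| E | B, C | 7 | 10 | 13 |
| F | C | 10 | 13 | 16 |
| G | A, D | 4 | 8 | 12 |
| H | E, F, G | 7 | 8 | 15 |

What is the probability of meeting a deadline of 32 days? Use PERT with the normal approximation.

te_A = (5 + 4·11 + 17)/6 = 66/6 = 11; σ²_A = ((17−5)/6)² = 4.000
te_B = (1 + 4·3 + 11)/6 = 24/6 = 4; σ²_B = ((11−1)/6)² = 2.778
te_C = (3 + 4·4 + 5)/6 = 24/6 = 4; σ²_C = ((5−3)/6)² = 0.111
te_D = (2 + 4·3 + 4)/6 = 18/6 = 3; σ²_D = ((4−2)/6)² = 0.111
te_E = (7 + 4·10 + 13)/6 = 60/6 = 10; σ²_E = ((13−7)/6)² = 1.000
te_F = (10 + 4·13 + 16)/6 = 78/6 = 13; σ²_F = ((16−10)/6)² = 1.000
te_G = (4 + 4·8 + 12)/6 = 48/6 = 8; σ²_G = ((12−4)/6)² = 1.778
te_H = (7 + 4·8 + 15)/6 = 54/6 = 9; σ²_H = ((15−7)/6)² = 1.778

Forward pass:
ES_A = 0; EF_A = 11
ES_B = 0; EF_B = 4
ES_C = 0; EF_C = 4
ES_D = 0; EF_D = 3
ES_E = max(EF_B=4, EF_C=4) = 4; EF_E = 4+10 = 14
ES_F = 4; EF_F = 4+13 = 17
ES_G = max(EF_A=11, EF_D=3) = 11; EF_G = 11+8 = 19
ES_H = max(EF_E=14, EF_F=17, EF_G=19) = 19; EF_H = 19+9 = 28
Expected project duration μ = 28 days. Critical path: A → G → H.

Variance along critical path = 4.000 + 1.778 + 1.778 = 7.556; σ = √7.556 = 2.749 days.
Z = (32 − 28) / 2.749 = 1.455
P(T ≤ 32) = Φ(1.455) ≈ 0.927

0.927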